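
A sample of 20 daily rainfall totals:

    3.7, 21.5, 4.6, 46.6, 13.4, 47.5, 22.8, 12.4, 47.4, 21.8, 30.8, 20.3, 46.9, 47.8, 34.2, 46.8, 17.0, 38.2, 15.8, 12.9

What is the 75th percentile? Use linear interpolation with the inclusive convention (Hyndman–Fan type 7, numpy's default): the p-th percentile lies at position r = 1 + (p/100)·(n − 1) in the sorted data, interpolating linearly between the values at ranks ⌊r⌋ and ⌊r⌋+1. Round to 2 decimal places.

46.65

Sorted: 3.7, 4.6, 12.4, 12.9, 13.4, 15.8, 17.0, 20.3, 21.5, 21.8, 22.8, 30.8, 34.2, 38.2, 46.6, 46.8, 46.9, 47.4, 47.5, 47.8.
n = 20.
r = 1 + (75/100)·(20 − 1) = 1 + 14.25 = 15.25.
Rank 15 is 46.6 and rank 16 is 46.8.
Interpolate: 46.6 + 0.25·(46.8 − 46.6) = 46.6 + 0.25·0.2 = 46.65.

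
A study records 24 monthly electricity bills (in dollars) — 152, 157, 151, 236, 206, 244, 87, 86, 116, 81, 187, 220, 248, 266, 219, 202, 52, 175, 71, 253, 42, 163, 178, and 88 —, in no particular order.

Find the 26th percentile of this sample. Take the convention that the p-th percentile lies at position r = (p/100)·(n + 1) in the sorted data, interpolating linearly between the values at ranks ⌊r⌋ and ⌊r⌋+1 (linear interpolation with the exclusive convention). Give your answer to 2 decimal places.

Sorted: 42, 52, 71, 81, 86, 87, 88, 116, 151, 152, 157, 163, 175, 178, 187, 202, 206, 219, 220, 236, 244, 248, 253, 266.
n = 24.
r = (26/100)·(24 + 1) = 6.5.
Rank 6 is 87 and rank 7 is 88.
Interpolate: 87 + 0.5·(88 − 87) = 87 + 0.5·1 = 87.5.

87.50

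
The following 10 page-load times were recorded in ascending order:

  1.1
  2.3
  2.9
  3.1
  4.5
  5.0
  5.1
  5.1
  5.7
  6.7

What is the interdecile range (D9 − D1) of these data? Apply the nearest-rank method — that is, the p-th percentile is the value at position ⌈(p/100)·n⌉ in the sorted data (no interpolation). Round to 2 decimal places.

n = 10.
P10: rank ⌈10/100·10⌉ = 1 → 1.1.
P90: rank ⌈90/100·10⌉ = 9 → 5.7.
Difference: 5.7 − 1.1 = 4.6.

4.60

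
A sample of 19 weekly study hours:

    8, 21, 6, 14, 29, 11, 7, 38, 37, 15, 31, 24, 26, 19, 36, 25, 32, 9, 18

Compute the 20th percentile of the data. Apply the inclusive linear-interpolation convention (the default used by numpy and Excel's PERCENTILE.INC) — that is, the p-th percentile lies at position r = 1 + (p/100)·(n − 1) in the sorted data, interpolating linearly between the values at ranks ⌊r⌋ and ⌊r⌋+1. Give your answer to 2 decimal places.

Sorted: 6, 7, 8, 9, 11, 14, 15, 18, 19, 21, 24, 25, 26, 29, 31, 32, 36, 37, 38.
n = 19.
r = 1 + (20/100)·(19 − 1) = 1 + 3.6 = 4.6.
Rank 4 is 9 and rank 5 is 11.
Interpolate: 9 + 0.6·(11 − 9) = 9 + 0.6·2 = 10.2.

10.20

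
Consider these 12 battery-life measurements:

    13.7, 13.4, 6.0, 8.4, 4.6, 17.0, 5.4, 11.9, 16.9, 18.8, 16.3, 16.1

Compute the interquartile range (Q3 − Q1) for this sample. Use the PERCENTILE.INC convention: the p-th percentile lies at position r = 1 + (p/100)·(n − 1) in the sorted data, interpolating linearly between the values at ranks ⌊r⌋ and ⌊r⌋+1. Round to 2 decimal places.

8.65

Sorted: 4.6, 5.4, 6.0, 8.4, 11.9, 13.4, 13.7, 16.1, 16.3, 16.9, 17.0, 18.8.
n = 12.
P25: r = 3.75; ranks 3–4 are 6.0, 8.4; interpolating gives 7.8.
P75: r = 9.25; ranks 9–10 are 16.3, 16.9; interpolating gives 16.45.
Difference: 16.45 − 7.8 = 8.65.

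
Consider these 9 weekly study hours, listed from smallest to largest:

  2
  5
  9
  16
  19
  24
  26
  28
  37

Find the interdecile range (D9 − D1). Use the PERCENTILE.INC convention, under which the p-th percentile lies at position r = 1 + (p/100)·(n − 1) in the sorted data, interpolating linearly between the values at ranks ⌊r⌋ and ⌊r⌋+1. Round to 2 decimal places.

25.40

n = 9.
P10: r = 1.8; ranks 1–2 are 2, 5; interpolating gives 4.4.
P90: r = 8.2; ranks 8–9 are 28, 37; interpolating gives 29.8.
Difference: 29.8 − 4.4 = 25.4.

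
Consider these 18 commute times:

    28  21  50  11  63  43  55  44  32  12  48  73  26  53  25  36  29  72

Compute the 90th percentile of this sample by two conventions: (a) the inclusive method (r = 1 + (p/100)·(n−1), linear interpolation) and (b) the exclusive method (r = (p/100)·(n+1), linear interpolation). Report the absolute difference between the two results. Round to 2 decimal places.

6.40

Sorted: 11, 12, 21, 25, 26, 28, 29, 32, 36, 43, 44, 48, 50, 53, 55, 63, 72, 73.
n = 18.
(a) r = 16.3; between ranks 16 (63) and 17 (72): 65.7.
(b) r = 17.1; between ranks 17 (72) and 18 (73): 72.1.
|65.7 − 72.1| = 6.4.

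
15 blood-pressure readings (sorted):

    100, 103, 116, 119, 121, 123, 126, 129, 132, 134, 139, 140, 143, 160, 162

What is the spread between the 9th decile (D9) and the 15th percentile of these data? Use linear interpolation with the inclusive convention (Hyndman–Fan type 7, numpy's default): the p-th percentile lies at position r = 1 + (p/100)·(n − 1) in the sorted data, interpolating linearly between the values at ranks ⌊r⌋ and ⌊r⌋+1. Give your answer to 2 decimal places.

36.90

n = 15.
P15: r = 3.1; ranks 3–4 are 116, 119; interpolating gives 116.3.
P90: r = 13.6; ranks 13–14 are 143, 160; interpolating gives 153.2.
Difference: 153.2 − 116.3 = 36.9.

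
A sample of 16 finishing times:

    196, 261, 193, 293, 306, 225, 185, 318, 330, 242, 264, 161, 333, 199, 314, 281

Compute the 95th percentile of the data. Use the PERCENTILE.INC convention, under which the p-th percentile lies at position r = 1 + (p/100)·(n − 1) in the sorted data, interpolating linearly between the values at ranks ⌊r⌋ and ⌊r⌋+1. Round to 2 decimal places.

330.75

Sorted: 161, 185, 193, 196, 199, 225, 242, 261, 264, 281, 293, 306, 314, 318, 330, 333.
n = 16.
r = 1 + (95/100)·(16 − 1) = 1 + 14.25 = 15.25.
Rank 15 is 330 and rank 16 is 333.
Interpolate: 330 + 0.25·(333 − 330) = 330 + 0.25·3 = 330.75.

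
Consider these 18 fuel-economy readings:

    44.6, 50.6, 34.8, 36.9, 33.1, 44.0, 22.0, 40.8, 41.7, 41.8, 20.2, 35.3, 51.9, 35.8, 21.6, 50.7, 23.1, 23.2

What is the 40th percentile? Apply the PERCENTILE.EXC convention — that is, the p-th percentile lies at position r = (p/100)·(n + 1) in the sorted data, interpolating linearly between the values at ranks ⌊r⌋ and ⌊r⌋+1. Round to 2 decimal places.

35.10

Sorted: 20.2, 21.6, 22.0, 23.1, 23.2, 33.1, 34.8, 35.3, 35.8, 36.9, 40.8, 41.7, 41.8, 44.0, 44.6, 50.6, 50.7, 51.9.
n = 18.
r = (40/100)·(18 + 1) = 7.6.
Rank 7 is 34.8 and rank 8 is 35.3.
Interpolate: 34.8 + 0.6·(35.3 − 34.8) = 34.8 + 0.6·0.5 = 35.1.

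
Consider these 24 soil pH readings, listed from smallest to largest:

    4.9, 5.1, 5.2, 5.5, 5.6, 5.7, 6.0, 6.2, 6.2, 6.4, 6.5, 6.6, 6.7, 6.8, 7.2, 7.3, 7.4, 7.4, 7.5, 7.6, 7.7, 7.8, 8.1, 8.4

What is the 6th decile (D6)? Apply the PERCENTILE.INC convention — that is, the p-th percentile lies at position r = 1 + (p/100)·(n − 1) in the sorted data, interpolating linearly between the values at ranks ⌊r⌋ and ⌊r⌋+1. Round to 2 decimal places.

n = 24.
r = 1 + (60/100)·(24 − 1) = 1 + 13.8 = 14.8.
Rank 14 is 6.8 and rank 15 is 7.2.
Interpolate: 6.8 + 0.8·(7.2 − 6.8) = 6.8 + 0.8·0.4 = 7.12.

7.12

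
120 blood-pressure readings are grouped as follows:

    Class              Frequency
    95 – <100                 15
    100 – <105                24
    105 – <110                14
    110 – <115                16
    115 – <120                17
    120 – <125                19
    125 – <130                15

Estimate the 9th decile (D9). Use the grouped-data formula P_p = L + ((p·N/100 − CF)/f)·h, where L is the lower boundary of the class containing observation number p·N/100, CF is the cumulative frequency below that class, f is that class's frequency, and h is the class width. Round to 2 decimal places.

126.00

N = 120; target position k = 90/100 · 120 = 108.
Cumulative frequencies: 15, 39, 53, 69, 86, 105, 120.
Observation 108 falls in the class 125 – <130.
L = 125, CF = 105, f = 15, h = 5.
P90 = 125 + ((108 − 105)/15)·5 = 125 + 1 = 126.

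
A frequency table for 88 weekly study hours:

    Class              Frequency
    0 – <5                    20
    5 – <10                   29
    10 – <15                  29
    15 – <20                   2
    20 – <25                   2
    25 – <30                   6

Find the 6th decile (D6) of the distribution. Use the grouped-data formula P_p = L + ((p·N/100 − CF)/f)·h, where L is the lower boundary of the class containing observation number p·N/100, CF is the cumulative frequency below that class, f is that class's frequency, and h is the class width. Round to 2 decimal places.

10.66

N = 88; target position k = 60/100 · 88 = 52.8.
Cumulative frequencies: 20, 49, 78, 80, 82, 88.
Observation 52.8 falls in the class 10 – <15.
L = 10, CF = 49, f = 29, h = 5.
P60 = 10 + ((52.8 − 49)/29)·5 = 10 + 0.655172 = 10.6552.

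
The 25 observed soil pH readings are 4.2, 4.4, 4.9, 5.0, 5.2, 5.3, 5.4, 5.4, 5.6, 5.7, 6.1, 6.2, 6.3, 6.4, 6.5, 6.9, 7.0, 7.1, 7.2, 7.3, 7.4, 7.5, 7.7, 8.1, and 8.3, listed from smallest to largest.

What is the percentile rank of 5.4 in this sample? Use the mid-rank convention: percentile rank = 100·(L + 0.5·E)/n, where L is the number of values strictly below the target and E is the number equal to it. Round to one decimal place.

28.0

Count below 5.4: L = 6; count equal: E = 2; n = 25.
Percentile rank = 100·(6 + 0.5·2)/25 = 100·7/25 = 28.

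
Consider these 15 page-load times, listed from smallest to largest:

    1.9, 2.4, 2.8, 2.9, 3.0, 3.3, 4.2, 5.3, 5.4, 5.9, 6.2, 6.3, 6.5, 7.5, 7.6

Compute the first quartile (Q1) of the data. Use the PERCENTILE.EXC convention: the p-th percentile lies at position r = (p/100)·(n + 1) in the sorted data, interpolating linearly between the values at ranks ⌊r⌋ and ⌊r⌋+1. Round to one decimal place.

2.9

n = 15.
r = (25/100)·(15 + 1) = 4.
r is an integer, so P25 is the value at rank 4: 2.9.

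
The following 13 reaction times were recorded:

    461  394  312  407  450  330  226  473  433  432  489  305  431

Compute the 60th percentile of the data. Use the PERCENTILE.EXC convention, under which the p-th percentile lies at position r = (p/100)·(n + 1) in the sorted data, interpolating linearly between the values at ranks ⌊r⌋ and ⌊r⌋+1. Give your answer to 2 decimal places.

Sorted: 226, 305, 312, 330, 394, 407, 431, 432, 433, 450, 461, 473, 489.
n = 13.
r = (60/100)·(13 + 1) = 8.4.
Rank 8 is 432 and rank 9 is 433.
Interpolate: 432 + 0.4·(433 − 432) = 432 + 0.4·1 = 432.4.

432.40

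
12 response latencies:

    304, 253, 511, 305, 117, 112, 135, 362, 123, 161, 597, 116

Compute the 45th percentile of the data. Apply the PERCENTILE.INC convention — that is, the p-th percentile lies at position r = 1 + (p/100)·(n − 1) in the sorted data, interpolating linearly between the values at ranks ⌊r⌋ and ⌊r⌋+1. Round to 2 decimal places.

159.70

Sorted: 112, 116, 117, 123, 135, 161, 253, 304, 305, 362, 511, 597.
n = 12.
r = 1 + (45/100)·(12 − 1) = 1 + 4.95 = 5.95.
Rank 5 is 135 and rank 6 is 161.
Interpolate: 135 + 0.95·(161 − 135) = 135 + 0.95·26 = 159.7.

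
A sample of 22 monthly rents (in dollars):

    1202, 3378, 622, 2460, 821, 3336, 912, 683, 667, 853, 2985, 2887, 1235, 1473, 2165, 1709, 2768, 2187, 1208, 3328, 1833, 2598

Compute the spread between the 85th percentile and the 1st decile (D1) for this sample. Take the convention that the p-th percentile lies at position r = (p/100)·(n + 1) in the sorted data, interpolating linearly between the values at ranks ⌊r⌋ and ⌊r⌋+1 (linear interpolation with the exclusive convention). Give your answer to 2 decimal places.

Sorted: 622, 667, 683, 821, 853, 912, 1202, 1208, 1235, 1473, 1709, 1833, 2165, 2187, 2460, 2598, 2768, 2887, 2985, 3328, 3336, 3378.
n = 22.
P10: r = 2.3; ranks 2–3 are 667, 683; interpolating gives 671.8.
P85: r = 19.55; ranks 19–20 are 2985, 3328; interpolating gives 3173.65.
Difference: 3173.65 − 671.8 = 2501.85.

2501.85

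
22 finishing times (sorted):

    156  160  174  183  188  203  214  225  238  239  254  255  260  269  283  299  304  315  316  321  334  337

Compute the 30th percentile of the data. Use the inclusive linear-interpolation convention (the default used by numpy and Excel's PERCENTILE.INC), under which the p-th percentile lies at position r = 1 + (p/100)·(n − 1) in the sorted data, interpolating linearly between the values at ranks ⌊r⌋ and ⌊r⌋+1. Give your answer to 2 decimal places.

n = 22.
r = 1 + (30/100)·(22 − 1) = 1 + 6.3 = 7.3.
Rank 7 is 214 and rank 8 is 225.
Interpolate: 214 + 0.3·(225 − 214) = 214 + 0.3·11 = 217.3.

217.30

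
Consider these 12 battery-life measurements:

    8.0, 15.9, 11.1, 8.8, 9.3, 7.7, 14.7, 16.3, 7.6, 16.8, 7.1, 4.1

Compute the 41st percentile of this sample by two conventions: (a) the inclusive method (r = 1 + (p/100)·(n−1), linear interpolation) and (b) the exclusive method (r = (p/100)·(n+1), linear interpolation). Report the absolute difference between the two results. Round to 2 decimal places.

Sorted: 4.1, 7.1, 7.6, 7.7, 8.0, 8.8, 9.3, 11.1, 14.7, 15.9, 16.3, 16.8.
n = 12.
(a) r = 5.51; between ranks 5 (8.0) and 6 (8.8): 8.408.
(b) r = 5.33; between ranks 5 (8.0) and 6 (8.8): 8.264.
|8.408 − 8.264| = 0.144.

0.14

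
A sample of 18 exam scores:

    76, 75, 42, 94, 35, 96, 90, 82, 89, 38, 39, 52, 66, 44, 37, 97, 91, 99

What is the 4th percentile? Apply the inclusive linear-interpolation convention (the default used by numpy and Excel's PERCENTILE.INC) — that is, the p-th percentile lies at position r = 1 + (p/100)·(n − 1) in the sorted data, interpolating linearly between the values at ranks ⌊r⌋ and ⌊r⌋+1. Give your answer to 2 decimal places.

36.36

Sorted: 35, 37, 38, 39, 42, 44, 52, 66, 75, 76, 82, 89, 90, 91, 94, 96, 97, 99.
n = 18.
r = 1 + (4/100)·(18 − 1) = 1 + 0.68 = 1.68.
Rank 1 is 35 and rank 2 is 37.
Interpolate: 35 + 0.68·(37 − 35) = 35 + 0.68·2 = 36.36.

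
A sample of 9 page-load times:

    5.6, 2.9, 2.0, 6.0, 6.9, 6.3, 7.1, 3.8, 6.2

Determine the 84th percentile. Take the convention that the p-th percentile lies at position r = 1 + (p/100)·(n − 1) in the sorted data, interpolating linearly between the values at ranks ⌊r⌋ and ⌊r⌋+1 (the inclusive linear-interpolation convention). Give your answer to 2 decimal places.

Sorted: 2.0, 2.9, 3.8, 5.6, 6.0, 6.2, 6.3, 6.9, 7.1.
n = 9.
r = 1 + (84/100)·(9 − 1) = 1 + 6.72 = 7.72.
Rank 7 is 6.3 and rank 8 is 6.9.
Interpolate: 6.3 + 0.72·(6.9 − 6.3) = 6.3 + 0.72·0.6 = 6.732.

6.73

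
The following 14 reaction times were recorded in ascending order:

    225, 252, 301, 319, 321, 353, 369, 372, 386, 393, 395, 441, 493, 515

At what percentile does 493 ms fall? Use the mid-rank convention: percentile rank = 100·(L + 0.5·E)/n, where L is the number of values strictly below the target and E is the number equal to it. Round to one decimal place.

Count below 493: L = 12; count equal: E = 1; n = 14.
Percentile rank = 100·(12 + 0.5·1)/14 = 100·12.5/14 = 89.29.

89.3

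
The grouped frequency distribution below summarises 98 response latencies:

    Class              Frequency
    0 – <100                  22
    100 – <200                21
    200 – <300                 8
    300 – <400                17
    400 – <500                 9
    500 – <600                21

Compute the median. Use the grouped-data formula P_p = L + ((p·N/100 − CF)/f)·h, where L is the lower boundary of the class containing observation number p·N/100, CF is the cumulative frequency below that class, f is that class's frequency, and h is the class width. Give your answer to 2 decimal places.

N = 98; target position k = 50/100 · 98 = 49.
Cumulative frequencies: 22, 43, 51, 68, 77, 98.
Observation 49 falls in the class 200 – <300.
L = 200, CF = 43, f = 8, h = 100.
P50 = 200 + ((49 − 43)/8)·100 = 200 + 75 = 275.

275.00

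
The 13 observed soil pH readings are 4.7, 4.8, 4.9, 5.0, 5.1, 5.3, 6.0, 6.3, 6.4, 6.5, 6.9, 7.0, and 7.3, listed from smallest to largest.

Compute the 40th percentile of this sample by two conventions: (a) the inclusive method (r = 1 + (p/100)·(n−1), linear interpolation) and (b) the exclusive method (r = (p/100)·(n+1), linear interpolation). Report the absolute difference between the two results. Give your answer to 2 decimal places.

0.04

n = 13.
(a) r = 5.8; between ranks 5 (5.1) and 6 (5.3): 5.26.
(b) r = 5.6; between ranks 5 (5.1) and 6 (5.3): 5.22.
|5.26 − 5.22| = 0.04.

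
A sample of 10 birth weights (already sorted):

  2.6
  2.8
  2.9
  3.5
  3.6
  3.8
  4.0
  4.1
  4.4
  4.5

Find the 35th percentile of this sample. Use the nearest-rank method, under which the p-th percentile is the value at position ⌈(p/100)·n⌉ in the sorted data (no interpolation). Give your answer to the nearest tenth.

3.5

n = 10.
Position = ⌈35/100 · 10⌉ = ⌈3.5⌉ = 4.
The value at rank 4 is 3.5.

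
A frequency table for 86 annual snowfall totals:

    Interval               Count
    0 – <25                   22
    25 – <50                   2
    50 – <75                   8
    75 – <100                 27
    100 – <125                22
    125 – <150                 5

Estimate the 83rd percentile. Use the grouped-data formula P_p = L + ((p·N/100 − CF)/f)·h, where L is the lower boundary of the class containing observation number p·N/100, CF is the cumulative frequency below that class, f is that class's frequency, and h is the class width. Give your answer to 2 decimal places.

114.07

N = 86; target position k = 83/100 · 86 = 71.38.
Cumulative frequencies: 22, 24, 32, 59, 81, 86.
Observation 71.38 falls in the class 100 – <125.
L = 100, CF = 59, f = 22, h = 25.
P83 = 100 + ((71.38 − 59)/22)·25 = 100 + 14.0682 = 114.068.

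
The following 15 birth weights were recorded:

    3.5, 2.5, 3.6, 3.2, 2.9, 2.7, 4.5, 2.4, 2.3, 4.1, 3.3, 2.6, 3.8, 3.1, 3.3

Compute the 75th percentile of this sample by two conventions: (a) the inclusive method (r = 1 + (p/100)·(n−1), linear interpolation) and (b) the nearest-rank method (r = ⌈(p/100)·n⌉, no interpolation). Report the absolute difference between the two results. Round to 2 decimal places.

Sorted: 2.3, 2.4, 2.5, 2.6, 2.7, 2.9, 3.1, 3.2, 3.3, 3.3, 3.5, 3.6, 3.8, 4.1, 4.5.
n = 15.
(a) r = 11.5; between ranks 11 (3.5) and 12 (3.6): 3.55.
(b) the nearest-rank method: rank 12 → 3.6.
|3.55 − 3.6| = 0.05.

0.05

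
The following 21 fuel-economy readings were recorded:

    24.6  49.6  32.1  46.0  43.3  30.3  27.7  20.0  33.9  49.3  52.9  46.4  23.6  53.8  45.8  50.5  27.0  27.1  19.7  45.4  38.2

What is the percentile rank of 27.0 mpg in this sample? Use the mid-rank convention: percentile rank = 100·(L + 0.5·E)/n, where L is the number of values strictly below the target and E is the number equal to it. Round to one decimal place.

Sorted: 19.7, 20.0, 23.6, 24.6, 27.0, 27.1, 27.7, 30.3, 32.1, 33.9, 38.2, 43.3, 45.4, 45.8, 46.0, 46.4, 49.3, 49.6, 50.5, 52.9, 53.8.
Count below 27.0: L = 4; count equal: E = 1; n = 21.
Percentile rank = 100·(4 + 0.5·1)/21 = 100·4.5/21 = 21.43.

21.4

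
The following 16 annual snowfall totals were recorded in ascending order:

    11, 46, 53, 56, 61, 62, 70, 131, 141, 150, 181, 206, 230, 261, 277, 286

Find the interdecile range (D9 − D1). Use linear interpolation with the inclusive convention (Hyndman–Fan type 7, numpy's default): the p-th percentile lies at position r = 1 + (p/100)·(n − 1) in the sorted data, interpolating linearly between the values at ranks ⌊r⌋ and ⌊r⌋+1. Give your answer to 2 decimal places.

219.50

n = 16.
P10: r = 2.5; ranks 2–3 are 46, 53; interpolating gives 49.5.
P90: r = 14.5; ranks 14–15 are 261, 277; interpolating gives 269.
Difference: 269 − 49.5 = 219.5.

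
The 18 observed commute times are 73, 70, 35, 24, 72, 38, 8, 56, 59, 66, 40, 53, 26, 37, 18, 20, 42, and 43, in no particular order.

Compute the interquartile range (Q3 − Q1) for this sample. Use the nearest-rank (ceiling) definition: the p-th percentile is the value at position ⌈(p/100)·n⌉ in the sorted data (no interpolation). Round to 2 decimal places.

Sorted: 8, 18, 20, 24, 26, 35, 37, 38, 40, 42, 43, 53, 56, 59, 66, 70, 72, 73.
n = 18.
P25: rank ⌈25/100·18⌉ = 5 → 26.
P75: rank ⌈75/100·18⌉ = 14 → 59.
Difference: 59 − 26 = 33.

33.00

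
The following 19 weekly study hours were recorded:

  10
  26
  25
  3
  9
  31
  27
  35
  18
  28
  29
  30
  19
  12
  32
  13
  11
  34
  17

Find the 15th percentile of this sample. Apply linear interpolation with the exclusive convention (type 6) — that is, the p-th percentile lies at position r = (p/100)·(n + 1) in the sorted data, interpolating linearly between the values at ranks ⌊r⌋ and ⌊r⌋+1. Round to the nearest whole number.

10

Sorted: 3, 9, 10, 11, 12, 13, 17, 18, 19, 25, 26, 27, 28, 29, 30, 31, 32, 34, 35.
n = 19.
r = (15/100)·(19 + 1) = 3.
r is an integer, so P15 is the value at rank 3: 10.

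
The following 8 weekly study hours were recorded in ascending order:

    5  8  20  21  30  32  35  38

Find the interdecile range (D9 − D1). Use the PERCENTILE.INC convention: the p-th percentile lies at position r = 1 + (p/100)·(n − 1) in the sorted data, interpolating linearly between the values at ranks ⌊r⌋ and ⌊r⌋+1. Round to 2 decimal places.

n = 8.
P10: r = 1.7; ranks 1–2 are 5, 8; interpolating gives 7.1.
P90: r = 7.3; ranks 7–8 are 35, 38; interpolating gives 35.9.
Difference: 35.9 − 7.1 = 28.8.

28.80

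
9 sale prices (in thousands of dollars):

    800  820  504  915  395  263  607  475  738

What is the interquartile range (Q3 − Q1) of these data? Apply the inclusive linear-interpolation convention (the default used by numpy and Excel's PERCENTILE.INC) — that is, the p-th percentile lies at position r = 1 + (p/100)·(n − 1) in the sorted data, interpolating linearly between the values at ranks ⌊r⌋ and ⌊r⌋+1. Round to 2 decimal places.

Sorted: 263, 395, 475, 504, 607, 738, 800, 820, 915.
n = 9.
P25: r = 3 (integer) → 475.
P75: r = 7 (integer) → 800.
Difference: 800 − 475 = 325.

325.00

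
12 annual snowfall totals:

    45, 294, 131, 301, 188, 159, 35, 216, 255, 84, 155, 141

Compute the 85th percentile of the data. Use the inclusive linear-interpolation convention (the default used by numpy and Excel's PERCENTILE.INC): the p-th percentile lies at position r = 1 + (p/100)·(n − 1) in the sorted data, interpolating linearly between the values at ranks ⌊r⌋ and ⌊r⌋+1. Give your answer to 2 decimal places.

268.65

Sorted: 35, 45, 84, 131, 141, 155, 159, 188, 216, 255, 294, 301.
n = 12.
r = 1 + (85/100)·(12 − 1) = 1 + 9.35 = 10.35.
Rank 10 is 255 and rank 11 is 294.
Interpolate: 255 + 0.35·(294 − 255) = 255 + 0.35·39 = 268.65.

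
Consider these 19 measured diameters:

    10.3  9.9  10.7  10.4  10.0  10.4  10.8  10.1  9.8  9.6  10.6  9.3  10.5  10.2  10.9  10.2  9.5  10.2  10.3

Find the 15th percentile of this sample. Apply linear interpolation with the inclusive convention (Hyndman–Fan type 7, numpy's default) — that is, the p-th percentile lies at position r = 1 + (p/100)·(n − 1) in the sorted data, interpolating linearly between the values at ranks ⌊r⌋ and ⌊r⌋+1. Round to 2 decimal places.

9.74

Sorted: 9.3, 9.5, 9.6, 9.8, 9.9, 10.0, 10.1, 10.2, 10.2, 10.2, 10.3, 10.3, 10.4, 10.4, 10.5, 10.6, 10.7, 10.8, 10.9.
n = 19.
r = 1 + (15/100)·(19 − 1) = 1 + 2.7 = 3.7.
Rank 3 is 9.6 and rank 4 is 9.8.
Interpolate: 9.6 + 0.7·(9.8 − 9.6) = 9.6 + 0.7·0.2 = 9.74.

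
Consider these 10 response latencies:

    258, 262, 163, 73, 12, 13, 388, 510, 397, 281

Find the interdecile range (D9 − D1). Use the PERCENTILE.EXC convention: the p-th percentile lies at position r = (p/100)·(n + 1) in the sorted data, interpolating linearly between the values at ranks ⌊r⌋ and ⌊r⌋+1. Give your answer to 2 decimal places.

486.60

Sorted: 12, 13, 73, 163, 258, 262, 281, 388, 397, 510.
n = 10.
P10: r = 1.1; ranks 1–2 are 12, 13; interpolating gives 12.1.
P90: r = 9.9; ranks 9–10 are 397, 510; interpolating gives 498.7.
Difference: 498.7 − 12.1 = 486.6.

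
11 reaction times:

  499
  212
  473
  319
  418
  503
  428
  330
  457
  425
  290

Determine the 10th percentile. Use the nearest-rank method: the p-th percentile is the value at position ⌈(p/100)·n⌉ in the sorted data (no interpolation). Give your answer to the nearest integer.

290

Sorted: 212, 290, 319, 330, 418, 425, 428, 457, 473, 499, 503.
n = 11.
Position = ⌈10/100 · 11⌉ = ⌈1.1⌉ = 2.
The value at rank 2 is 290.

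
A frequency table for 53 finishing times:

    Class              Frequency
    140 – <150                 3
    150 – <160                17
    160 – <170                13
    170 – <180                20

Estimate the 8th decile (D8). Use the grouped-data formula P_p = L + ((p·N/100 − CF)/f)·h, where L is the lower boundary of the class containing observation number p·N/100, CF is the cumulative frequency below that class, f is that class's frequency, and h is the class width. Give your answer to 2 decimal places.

174.70

N = 53; target position k = 80/100 · 53 = 42.4.
Cumulative frequencies: 3, 20, 33, 53.
Observation 42.4 falls in the class 170 – <180.
L = 170, CF = 33, f = 20, h = 10.
P80 = 170 + ((42.4 − 33)/20)·10 = 170 + 4.7 = 174.7.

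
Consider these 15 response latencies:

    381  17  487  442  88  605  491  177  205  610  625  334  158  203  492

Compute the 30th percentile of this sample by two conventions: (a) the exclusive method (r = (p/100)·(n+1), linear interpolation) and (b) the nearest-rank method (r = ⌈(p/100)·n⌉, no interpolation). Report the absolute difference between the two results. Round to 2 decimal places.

Sorted: 17, 88, 158, 177, 203, 205, 334, 381, 442, 487, 491, 492, 605, 610, 625.
n = 15.
(a) r = 4.8; between ranks 4 (177) and 5 (203): 197.8.
(b) the nearest-rank method: rank 5 → 203.
|197.8 − 203| = 5.2.

5.20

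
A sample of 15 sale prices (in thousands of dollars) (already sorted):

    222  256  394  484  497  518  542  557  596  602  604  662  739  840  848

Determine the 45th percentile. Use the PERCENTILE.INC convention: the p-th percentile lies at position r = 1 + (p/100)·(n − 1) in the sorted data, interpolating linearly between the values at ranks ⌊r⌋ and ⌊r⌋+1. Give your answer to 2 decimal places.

n = 15.
r = 1 + (45/100)·(15 − 1) = 1 + 6.3 = 7.3.
Rank 7 is 542 and rank 8 is 557.
Interpolate: 542 + 0.3·(557 − 542) = 542 + 0.3·15 = 546.5.

546.50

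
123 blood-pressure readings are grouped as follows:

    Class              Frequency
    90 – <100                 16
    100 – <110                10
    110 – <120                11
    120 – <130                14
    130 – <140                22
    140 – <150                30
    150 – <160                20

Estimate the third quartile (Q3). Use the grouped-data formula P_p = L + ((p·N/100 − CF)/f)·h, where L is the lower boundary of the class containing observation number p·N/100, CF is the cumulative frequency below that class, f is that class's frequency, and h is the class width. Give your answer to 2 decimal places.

146.42

N = 123; target position k = 75/100 · 123 = 92.25.
Cumulative frequencies: 16, 26, 37, 51, 73, 103, 123.
Observation 92.25 falls in the class 140 – <150.
L = 140, CF = 73, f = 30, h = 10.
P75 = 140 + ((92.25 − 73)/30)·10 = 140 + 6.41667 = 146.417.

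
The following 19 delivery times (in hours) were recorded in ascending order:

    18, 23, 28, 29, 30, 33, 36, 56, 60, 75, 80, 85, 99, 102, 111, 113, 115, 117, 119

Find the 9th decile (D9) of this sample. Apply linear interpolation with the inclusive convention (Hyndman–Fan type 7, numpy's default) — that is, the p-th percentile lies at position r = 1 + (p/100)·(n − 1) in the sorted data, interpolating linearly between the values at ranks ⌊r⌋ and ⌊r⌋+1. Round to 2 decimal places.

n = 19.
r = 1 + (90/100)·(19 − 1) = 1 + 16.2 = 17.2.
Rank 17 is 115 and rank 18 is 117.
Interpolate: 115 + 0.2·(117 − 115) = 115 + 0.2·2 = 115.4.

115.40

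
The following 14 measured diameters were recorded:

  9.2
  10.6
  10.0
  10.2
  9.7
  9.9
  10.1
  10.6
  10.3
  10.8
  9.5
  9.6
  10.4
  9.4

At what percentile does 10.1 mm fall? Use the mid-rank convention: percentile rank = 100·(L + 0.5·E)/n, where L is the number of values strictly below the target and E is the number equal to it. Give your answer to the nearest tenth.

Sorted: 9.2, 9.4, 9.5, 9.6, 9.7, 9.9, 10.0, 10.1, 10.2, 10.3, 10.4, 10.6, 10.6, 10.8.
Count below 10.1: L = 7; count equal: E = 1; n = 14.
Percentile rank = 100·(7 + 0.5·1)/14 = 100·7.5/14 = 53.57.

53.6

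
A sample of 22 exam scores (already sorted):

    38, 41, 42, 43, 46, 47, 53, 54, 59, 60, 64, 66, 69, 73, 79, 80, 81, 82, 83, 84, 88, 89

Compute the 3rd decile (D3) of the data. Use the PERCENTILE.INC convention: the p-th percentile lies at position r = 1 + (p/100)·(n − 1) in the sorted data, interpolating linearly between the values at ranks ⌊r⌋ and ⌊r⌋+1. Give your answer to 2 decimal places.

53.30

n = 22.
r = 1 + (30/100)·(22 − 1) = 1 + 6.3 = 7.3.
Rank 7 is 53 and rank 8 is 54.
Interpolate: 53 + 0.3·(54 − 53) = 53 + 0.3·1 = 53.3.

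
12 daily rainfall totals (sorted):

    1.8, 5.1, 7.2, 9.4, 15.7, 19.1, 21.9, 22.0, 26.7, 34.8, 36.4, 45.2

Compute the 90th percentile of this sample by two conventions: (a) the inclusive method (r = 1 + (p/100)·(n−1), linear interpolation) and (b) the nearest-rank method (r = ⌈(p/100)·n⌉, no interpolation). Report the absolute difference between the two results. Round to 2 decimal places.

0.16

n = 12.
(a) r = 10.9; between ranks 10 (34.8) and 11 (36.4): 36.24.
(b) the nearest-rank method: rank 11 → 36.4.
|36.24 − 36.4| = 0.16.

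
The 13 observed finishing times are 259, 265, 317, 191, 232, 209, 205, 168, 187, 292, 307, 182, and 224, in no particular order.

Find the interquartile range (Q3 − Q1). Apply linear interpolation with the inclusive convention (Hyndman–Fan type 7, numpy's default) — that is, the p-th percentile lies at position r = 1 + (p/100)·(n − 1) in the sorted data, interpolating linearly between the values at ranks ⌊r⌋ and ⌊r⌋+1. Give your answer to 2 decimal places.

Sorted: 168, 182, 187, 191, 205, 209, 224, 232, 259, 265, 292, 307, 317.
n = 13.
P25: r = 4 (integer) → 191.
P75: r = 10 (integer) → 265.
Difference: 265 − 191 = 74.

74.00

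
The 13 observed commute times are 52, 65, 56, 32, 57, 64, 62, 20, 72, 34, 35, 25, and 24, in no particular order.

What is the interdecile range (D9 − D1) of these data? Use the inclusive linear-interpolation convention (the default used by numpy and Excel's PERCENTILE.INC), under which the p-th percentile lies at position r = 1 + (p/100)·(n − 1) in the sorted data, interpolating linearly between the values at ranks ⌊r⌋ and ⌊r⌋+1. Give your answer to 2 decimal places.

40.60

Sorted: 20, 24, 25, 32, 34, 35, 52, 56, 57, 62, 64, 65, 72.
n = 13.
P10: r = 2.2; ranks 2–3 are 24, 25; interpolating gives 24.2.
P90: r = 11.8; ranks 11–12 are 64, 65; interpolating gives 64.8.
Difference: 64.8 − 24.2 = 40.6.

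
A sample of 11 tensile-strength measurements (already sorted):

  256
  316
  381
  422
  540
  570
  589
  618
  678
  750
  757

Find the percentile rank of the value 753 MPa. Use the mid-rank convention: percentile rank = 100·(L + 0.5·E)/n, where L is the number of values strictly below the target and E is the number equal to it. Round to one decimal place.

90.9

Count below 753: L = 10; count equal: E = 0; n = 11.
Percentile rank = 100·(10 + 0.5·0)/11 = 100·10/11 = 90.91.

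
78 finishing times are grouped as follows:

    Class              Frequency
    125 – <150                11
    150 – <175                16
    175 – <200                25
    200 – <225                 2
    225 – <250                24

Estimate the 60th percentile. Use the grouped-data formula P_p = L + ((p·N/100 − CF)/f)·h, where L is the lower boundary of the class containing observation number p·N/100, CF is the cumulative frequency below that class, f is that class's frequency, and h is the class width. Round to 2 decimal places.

194.80

N = 78; target position k = 60/100 · 78 = 46.8.
Cumulative frequencies: 11, 27, 52, 54, 78.
Observation 46.8 falls in the class 175 – <200.
L = 175, CF = 27, f = 25, h = 25.
P60 = 175 + ((46.8 − 27)/25)·25 = 175 + 19.8 = 194.8.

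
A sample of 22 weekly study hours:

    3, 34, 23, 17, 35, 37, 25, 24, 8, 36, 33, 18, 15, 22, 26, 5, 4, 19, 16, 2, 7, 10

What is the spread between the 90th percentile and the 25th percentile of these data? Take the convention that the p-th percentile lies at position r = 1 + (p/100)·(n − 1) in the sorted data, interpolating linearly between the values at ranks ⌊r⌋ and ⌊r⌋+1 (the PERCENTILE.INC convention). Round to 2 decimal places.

Sorted: 2, 3, 4, 5, 7, 8, 10, 15, 16, 17, 18, 19, 22, 23, 24, 25, 26, 33, 34, 35, 36, 37.
n = 22.
P25: r = 6.25; ranks 6–7 are 8, 10; interpolating gives 8.5.
P90: r = 19.9; ranks 19–20 are 34, 35; interpolating gives 34.9.
Difference: 34.9 − 8.5 = 26.4.

26.40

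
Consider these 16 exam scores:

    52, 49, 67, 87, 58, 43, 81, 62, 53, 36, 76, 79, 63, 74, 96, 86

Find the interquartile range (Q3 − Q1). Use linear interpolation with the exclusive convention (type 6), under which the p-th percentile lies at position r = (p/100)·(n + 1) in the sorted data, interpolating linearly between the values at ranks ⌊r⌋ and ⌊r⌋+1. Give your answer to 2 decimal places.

28.25

Sorted: 36, 43, 49, 52, 53, 58, 62, 63, 67, 74, 76, 79, 81, 86, 87, 96.
n = 16.
P25: r = 4.25; ranks 4–5 are 52, 53; interpolating gives 52.25.
P75: r = 12.75; ranks 12–13 are 79, 81; interpolating gives 80.5.
Difference: 80.5 − 52.25 = 28.25.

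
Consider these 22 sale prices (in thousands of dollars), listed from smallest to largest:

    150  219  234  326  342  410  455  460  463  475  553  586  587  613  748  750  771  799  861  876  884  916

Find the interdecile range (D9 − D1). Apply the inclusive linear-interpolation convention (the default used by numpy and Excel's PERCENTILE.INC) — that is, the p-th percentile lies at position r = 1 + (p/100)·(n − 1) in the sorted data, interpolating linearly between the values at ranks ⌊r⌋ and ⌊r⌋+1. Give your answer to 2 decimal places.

631.30

n = 22.
P10: r = 3.1; ranks 3–4 are 234, 326; interpolating gives 243.2.
P90: r = 19.9; ranks 19–20 are 861, 876; interpolating gives 874.5.
Difference: 874.5 − 243.2 = 631.3.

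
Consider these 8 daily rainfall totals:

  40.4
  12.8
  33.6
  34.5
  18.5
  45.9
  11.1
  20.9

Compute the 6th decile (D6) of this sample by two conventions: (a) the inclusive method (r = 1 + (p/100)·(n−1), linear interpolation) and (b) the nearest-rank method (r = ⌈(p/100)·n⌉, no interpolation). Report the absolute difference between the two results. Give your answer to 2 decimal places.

0.18

Sorted: 11.1, 12.8, 18.5, 20.9, 33.6, 34.5, 40.4, 45.9.
n = 8.
(a) r = 5.2; between ranks 5 (33.6) and 6 (34.5): 33.78.
(b) the nearest-rank method: rank 5 → 33.6.
|33.78 − 33.6| = 0.18.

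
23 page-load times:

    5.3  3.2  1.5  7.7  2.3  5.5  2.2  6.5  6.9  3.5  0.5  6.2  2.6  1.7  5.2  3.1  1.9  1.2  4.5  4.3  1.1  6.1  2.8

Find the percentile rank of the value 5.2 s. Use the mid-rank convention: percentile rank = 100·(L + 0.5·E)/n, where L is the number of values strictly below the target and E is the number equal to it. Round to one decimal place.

67.4

Sorted: 0.5, 1.1, 1.2, 1.5, 1.7, 1.9, 2.2, 2.3, 2.6, 2.8, 3.1, 3.2, 3.5, 4.3, 4.5, 5.2, 5.3, 5.5, 6.1, 6.2, 6.5, 6.9, 7.7.
Count below 5.2: L = 15; count equal: E = 1; n = 23.
Percentile rank = 100·(15 + 0.5·1)/23 = 100·15.5/23 = 67.39.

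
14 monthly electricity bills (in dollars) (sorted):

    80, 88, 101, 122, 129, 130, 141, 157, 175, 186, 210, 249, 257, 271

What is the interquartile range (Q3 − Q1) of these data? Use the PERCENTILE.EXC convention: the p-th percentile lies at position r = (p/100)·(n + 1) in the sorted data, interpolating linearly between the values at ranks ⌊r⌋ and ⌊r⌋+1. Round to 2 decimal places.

n = 14.
P25: r = 3.75; ranks 3–4 are 101, 122; interpolating gives 116.75.
P75: r = 11.25; ranks 11–12 are 210, 249; interpolating gives 219.75.
Difference: 219.75 − 116.75 = 103.

103.00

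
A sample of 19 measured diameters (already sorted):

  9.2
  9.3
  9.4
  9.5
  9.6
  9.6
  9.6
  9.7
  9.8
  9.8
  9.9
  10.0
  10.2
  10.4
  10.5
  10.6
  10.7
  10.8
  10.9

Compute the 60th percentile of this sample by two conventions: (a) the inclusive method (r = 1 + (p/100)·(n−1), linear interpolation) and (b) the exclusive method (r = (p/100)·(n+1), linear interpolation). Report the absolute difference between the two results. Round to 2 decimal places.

n = 19.
(a) r = 11.8; between ranks 11 (9.9) and 12 (10.0): 9.98.
(b) r = 12 → value at rank 12 = 10.
|9.98 − 10| = 0.02.

0.02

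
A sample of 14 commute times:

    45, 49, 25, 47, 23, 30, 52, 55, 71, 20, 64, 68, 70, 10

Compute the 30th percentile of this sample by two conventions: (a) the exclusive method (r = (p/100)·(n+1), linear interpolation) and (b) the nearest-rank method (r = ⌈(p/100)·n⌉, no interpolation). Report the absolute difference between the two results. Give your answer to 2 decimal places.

Sorted: 10, 20, 23, 25, 30, 45, 47, 49, 52, 55, 64, 68, 70, 71.
n = 14.
(a) r = 4.5; between ranks 4 (25) and 5 (30): 27.5.
(b) the nearest-rank method: rank 5 → 30.
|27.5 − 30| = 2.5.

2.50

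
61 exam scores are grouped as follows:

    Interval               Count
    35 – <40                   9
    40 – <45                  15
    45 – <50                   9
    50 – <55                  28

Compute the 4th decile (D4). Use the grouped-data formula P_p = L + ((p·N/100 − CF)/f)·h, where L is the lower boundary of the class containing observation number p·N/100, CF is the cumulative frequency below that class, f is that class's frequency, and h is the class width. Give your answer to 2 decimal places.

N = 61; target position k = 40/100 · 61 = 24.4.
Cumulative frequencies: 9, 24, 33, 61.
Observation 24.4 falls in the class 45 – <50.
L = 45, CF = 24, f = 9, h = 5.
P40 = 45 + ((24.4 − 24)/9)·5 = 45 + 0.222222 = 45.2222.

45.22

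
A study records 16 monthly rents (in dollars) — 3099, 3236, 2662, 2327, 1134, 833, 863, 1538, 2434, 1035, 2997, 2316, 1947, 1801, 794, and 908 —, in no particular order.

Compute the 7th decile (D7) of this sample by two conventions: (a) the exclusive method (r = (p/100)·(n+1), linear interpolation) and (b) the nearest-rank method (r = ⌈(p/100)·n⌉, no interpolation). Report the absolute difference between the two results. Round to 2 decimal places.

10.70

Sorted: 794, 833, 863, 908, 1035, 1134, 1538, 1801, 1947, 2316, 2327, 2434, 2662, 2997, 3099, 3236.
n = 16.
(a) r = 11.9; between ranks 11 (2327) and 12 (2434): 2423.3.
(b) the nearest-rank method: rank 12 → 2434.
|2423.3 − 2434| = 10.7.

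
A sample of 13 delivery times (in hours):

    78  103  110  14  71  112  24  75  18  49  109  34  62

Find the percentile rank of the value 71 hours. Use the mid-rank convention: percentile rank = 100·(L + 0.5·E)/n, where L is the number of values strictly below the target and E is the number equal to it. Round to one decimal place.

50.0

Sorted: 14, 18, 24, 34, 49, 62, 71, 75, 78, 103, 109, 110, 112.
Count below 71: L = 6; count equal: E = 1; n = 13.
Percentile rank = 100·(6 + 0.5·1)/13 = 100·6.5/13 = 50.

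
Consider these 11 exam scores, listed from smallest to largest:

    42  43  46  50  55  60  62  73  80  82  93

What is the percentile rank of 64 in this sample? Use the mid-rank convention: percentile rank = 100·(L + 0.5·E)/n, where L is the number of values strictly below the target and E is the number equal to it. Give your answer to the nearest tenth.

Count below 64: L = 7; count equal: E = 0; n = 11.
Percentile rank = 100·(7 + 0.5·0)/11 = 100·7/11 = 63.64.

63.6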